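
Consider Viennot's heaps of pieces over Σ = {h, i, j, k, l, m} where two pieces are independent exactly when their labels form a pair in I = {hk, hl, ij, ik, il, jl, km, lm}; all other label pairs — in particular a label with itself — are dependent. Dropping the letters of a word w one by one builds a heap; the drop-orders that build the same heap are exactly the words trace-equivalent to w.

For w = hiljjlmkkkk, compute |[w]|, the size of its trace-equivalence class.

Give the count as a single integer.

343

0(h) covers ∅
1(i) covers 0:h
2(l) covers ∅
3(j) covers 0:h
4(j) covers 3:j
5(l) covers 2:l
6(m) covers 1:i, 4:j
7(k) covers 4:j, 5:l
8(k) covers 7:k
9(k) covers 8:k
10(k) covers 9:k
floor of heap: 0:h, 2:l
completions by unplaced set U, small U first (add the entries for U minus each lowest piece of U):
  |U|=1: {6}:1  {10}:1
  |U|=2: {1,6}:1  {6,10}:2  {9,10}:1
  |U|=3: {1,6,10}:3  {6,9,10}:3  {8,9,10}:1
  |U|=4: {1,6,9,10}:6  {6,8,9,10}:4  {7,8,9,10}:1
  |U|=5: {1,6,8,9,10}:10  {5,7,8,9,10}:1  {6,7,8,9,10}:5
  |U|=6: {1,6,7,8,9,10}:15  {2,5,7,8,9,10}:1  {4,6,7,8,9,10}:5  {5,6,7,8,9,10}:6
  |U|=7: {1,4,6,7,8,9,10}:20  {1,5,6,7,8,9,10}:21  {2,5,6,7,8,9,10}:7  {3,4,6,7,8,9,10}:5  {4,5,6,7,8,9,10}:11
  |U|=8: {1,2,5,6,7,8,9,10}:28  {1,3,4,6,7,8,9,10}:25  {1,4,5,6,7,8,9,10}:52  {2,4,5,6,7,8,9,10}:18  {3,4,5,6,7,8,9,10}:16
  |U|=9: {0,1,3,4,6,7,8,9,10}:25  {1,2,4,5,6,7,8,9,10}:98  {1,3,4,5,6,7,8,9,10}:93  {2,3,4,5,6,7,8,9,10}:34
  start at 0(h): 225
  start at 2(l): 118
sum over floor = 343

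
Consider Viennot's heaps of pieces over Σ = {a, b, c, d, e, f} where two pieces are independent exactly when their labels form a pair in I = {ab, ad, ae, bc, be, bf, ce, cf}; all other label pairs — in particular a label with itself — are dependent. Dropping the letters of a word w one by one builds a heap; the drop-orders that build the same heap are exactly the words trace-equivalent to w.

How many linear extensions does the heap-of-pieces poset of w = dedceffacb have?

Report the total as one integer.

drop 0:d onto floor
drop 1:e onto {0:d}
drop 2:d onto {1:e}
drop 3:c onto {2:d}
drop 4:e onto {2:d}
drop 5:f onto {4:e}
drop 6:f onto {5:f}
drop 7:a onto {3:c, 6:f}
drop 8:c onto {7:a}
drop 9:b onto {2:d}
ground layer = {0:d}
drop-orders for the pieces not yet dropped (sum over which currently-grounded one goes next):
  1 to go: {8} 1  {9} 1
  2 to go: {7,8} 1  {8,9} 2
  3 to go: {3,7,8} 1  {6,7,8} 1  {7,8,9} 3
  4 to go: {3,6,7,8} 2  {3,7,8,9} 4  {5,6,7,8} 1  {6,7,8,9} 4
  5 to go: {3,5,6,7,8} 3  {3,6,7,8,9} 10  {4,5,6,7,8} 1  {5,6,7,8,9} 5
  6 to go: {3,4,5,6,7,8} 4  {3,5,6,7,8,9} 18  {4,5,6,7,8,9} 6
  7 to go: {3,4,5,6,7,8,9} 28
  8 to go: {2,3,4,5,6,7,8,9} 28
  if 0:d drops first: 28 orders

28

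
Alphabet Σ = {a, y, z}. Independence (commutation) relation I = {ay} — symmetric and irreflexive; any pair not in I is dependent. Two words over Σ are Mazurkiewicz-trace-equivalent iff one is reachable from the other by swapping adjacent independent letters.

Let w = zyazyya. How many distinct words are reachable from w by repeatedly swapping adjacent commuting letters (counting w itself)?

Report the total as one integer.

piece 0:z — minimal
piece 1:y rests on {0:z}
piece 2:a rests on {0:z}
piece 3:z rests on {1:y, 2:a}
piece 4:y rests on {3:z}
piece 5:y rests on {4:y}
piece 6:a rests on {3:z}
minimal pieces: {0:z}
ways to finish when only these pieces remain (= sum over removing one remaining piece with nothing left below it):
  1 left: {5}→1  {6}→1
  2 left: {4,5}→1  {5,6}→2
  3 left: {4,5,6}→3
  4 left: {3,4,5,6}→3
  5 left: {1,3,4,5,6}→3  {2,3,4,5,6}→3
  placing 0:z first → 6 extensions

6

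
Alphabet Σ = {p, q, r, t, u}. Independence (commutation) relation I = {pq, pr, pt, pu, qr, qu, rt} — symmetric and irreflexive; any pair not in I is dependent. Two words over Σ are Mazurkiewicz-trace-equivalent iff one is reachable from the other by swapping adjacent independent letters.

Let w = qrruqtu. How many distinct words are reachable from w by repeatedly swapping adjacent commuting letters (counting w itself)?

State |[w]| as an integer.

0(q) covers ∅
1(r) covers ∅
2(r) covers 1:r
3(u) covers 2:r
4(q) covers 0:q
5(t) covers 3:u, 4:q
6(u) covers 5:t
floor of heap: 0:q, 1:r
completions by unplaced set U, small U first (add the entries for U minus each lowest piece of U):
  |U|=1: {6}:1
  |U|=2: {5,6}:1
  |U|=3: {3,5,6}:1  {4,5,6}:1
  |U|=4: {0,4,5,6}:1  {2,3,5,6}:1  {3,4,5,6}:2
  |U|=5: {0,3,4,5,6}:3  {1,2,3,5,6}:1  {2,3,4,5,6}:3
  start at 0(q): 4
  start at 1(r): 6
sum over floor = 10

10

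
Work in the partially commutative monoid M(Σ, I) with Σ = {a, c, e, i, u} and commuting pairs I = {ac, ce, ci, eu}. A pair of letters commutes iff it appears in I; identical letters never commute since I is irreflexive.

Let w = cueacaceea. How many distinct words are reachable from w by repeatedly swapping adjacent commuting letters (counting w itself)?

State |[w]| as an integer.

piece 0:c — minimal
piece 1:u rests on {0:c}
piece 2:e — minimal
piece 3:a rests on {1:u, 2:e}
piece 4:c rests on {1:u}
piece 5:a rests on {3:a}
piece 6:c rests on {4:c}
piece 7:e rests on {5:a}
piece 8:e rests on {7:e}
piece 9:a rests on {8:e}
minimal pieces: {0:c, 2:e}
ways to finish when only these pieces remain (= sum over removing one remaining piece with nothing left below it):
  1 left: {6}→1  {9}→1
  2 left: {4,6}→1  {6,9}→2  {8,9}→1
  3 left: {4,6,9}→3  {6,8,9}→3  {7,8,9}→1
  4 left: {4,6,8,9}→6  {5,7,8,9}→1  {6,7,8,9}→4
  5 left: {3,5,7,8,9}→1  {4,6,7,8,9}→10  {5,6,7,8,9}→5
  6 left: {2,3,5,7,8,9}→1  {3,5,6,7,8,9}→6  {4,5,6,7,8,9}→15
  7 left: {2,3,5,6,7,8,9}→7  {3,4,5,6,7,8,9}→21
  8 left: {1,3,4,5,6,7,8,9}→21  {2,3,4,5,6,7,8,9}→28
  placing 0:c first → 49 extensions
  placing 2:e first → 21 extensions
total linear extensions = 70

70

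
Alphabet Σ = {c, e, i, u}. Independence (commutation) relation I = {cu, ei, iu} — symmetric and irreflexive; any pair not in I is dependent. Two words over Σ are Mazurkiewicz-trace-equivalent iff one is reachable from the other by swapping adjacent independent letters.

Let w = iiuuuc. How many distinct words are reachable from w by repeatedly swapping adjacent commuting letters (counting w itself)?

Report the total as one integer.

#0=i has no predecessor
#1=i depends on [0:i]
#2=u has no predecessor
#3=u depends on [2:u]
#4=u depends on [3:u]
#5=c depends on [1:i]
sources: [0:i, 2:u]
N(rest) = Σ N(rest − s) over sources s of rest; N(one piece) = 1:
  size 1 → [4]=1  [5]=1
  size 2 → [1,5]=1  [3,4]=1  [4,5]=2
  size 3 → [0,1,5]=1  [1,4,5]=3  [2,3,4]=1  [3,4,5]=3
  size 4 → [0,1,4,5]=4  [1,3,4,5]=6  [2,3,4,5]=4
  first=0(i) contributes 10
  first=2(u) contributes 10
|[w]| = 20

20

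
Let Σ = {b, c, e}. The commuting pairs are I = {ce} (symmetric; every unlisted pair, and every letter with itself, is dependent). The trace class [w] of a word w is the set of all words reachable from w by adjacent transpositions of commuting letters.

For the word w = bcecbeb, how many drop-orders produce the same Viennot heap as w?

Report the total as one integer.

drop 0:b onto floor
drop 1:c onto {0:b}
drop 2:e onto {0:b}
drop 3:c onto {1:c}
drop 4:b onto {2:e, 3:c}
drop 5:e onto {4:b}
drop 6:b onto {5:e}
ground layer = {0:b}
drop-orders for the pieces not yet dropped (sum over which currently-grounded one goes next):
  1 to go: {6} 1
  2 to go: {5,6} 1
  3 to go: {4,5,6} 1
  4 to go: {2,4,5,6} 1  {3,4,5,6} 1
  5 to go: {1,3,4,5,6} 1  {2,3,4,5,6} 2
  if 0:b drops first: 3 orders

3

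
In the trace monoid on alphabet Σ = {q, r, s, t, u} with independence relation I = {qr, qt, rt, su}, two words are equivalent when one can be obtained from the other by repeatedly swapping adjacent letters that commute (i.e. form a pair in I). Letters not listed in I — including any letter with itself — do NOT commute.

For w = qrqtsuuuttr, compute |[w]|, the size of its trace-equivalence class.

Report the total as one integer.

piece 0:q — minimal
piece 1:r — minimal
piece 2:q rests on {0:q}
piece 3:t — minimal
piece 4:s rests on {1:r, 2:q, 3:t}
piece 5:u rests on {1:r, 2:q, 3:t}
piece 6:u rests on {5:u}
piece 7:u rests on {6:u}
piece 8:t rests on {4:s, 7:u}
piece 9:t rests on {8:t}
piece 10:r rests on {4:s, 7:u}
minimal pieces: {0:q, 1:r, 3:t}
ways to finish when only these pieces remain (= sum over removing one remaining piece with nothing left below it):
  1 left: {9}→1  {10}→1
  2 left: {8,9}→1  {9,10}→2
  3 left: {8,9,10}→3
  4 left: {4,8,9,10}→3  {7,8,9,10}→3
  5 left: {4,7,8,9,10}→6  {6,7,8,9,10}→3
  6 left: {4,6,7,8,9,10}→9  {5,6,7,8,9,10}→3
  7 left: {4,5,6,7,8,9,10}→12
  8 left: {1,4,5,6,7,8,9,10}→12  {2,4,5,6,7,8,9,10}→12  {3,4,5,6,7,8,9,10}→12
  9 left: {0,2,4,5,6,7,8,9,10}→12  {1,2,4,5,6,7,8,9,10}→24  {1,3,4,5,6,7,8,9,10}→24  {2,3,4,5,6,7,8,9,10}→24
  placing 0:q first → 72 extensions
  placing 1:r first → 36 extensions
  placing 3:t first → 36 extensions
total linear extensions = 144

144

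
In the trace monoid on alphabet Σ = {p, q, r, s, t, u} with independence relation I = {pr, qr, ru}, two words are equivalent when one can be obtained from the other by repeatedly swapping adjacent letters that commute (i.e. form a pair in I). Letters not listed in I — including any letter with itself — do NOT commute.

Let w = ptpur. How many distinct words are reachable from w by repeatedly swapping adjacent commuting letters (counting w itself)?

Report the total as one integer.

0(p) covers ∅
1(t) covers 0:p
2(p) covers 1:t
3(u) covers 2:p
4(r) covers 1:t
floor of heap: 0:p
completions by unplaced set U, small U first (add the entries for U minus each lowest piece of U):
  |U|=1: {3}:1  {4}:1
  |U|=2: {2,3}:1  {3,4}:2
  |U|=3: {2,3,4}:3
  start at 0(p): 3

3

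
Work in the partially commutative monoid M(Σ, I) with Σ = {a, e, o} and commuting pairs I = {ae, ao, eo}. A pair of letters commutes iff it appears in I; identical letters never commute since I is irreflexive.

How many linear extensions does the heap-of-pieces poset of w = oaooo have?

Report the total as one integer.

5

#0=o has no predecessor
#1=a has no predecessor
#2=o depends on [0:o]
#3=o depends on [2:o]
#4=o depends on [3:o]
sources: [0:o, 1:a]
N(rest) = Σ N(rest − s) over sources s of rest; N(one piece) = 1:
  size 1 → [1]=1  [4]=1
  size 2 → [1,4]=2  [3,4]=1
  size 3 → [1,3,4]=3  [2,3,4]=1
  first=0(o) contributes 4
  first=1(a) contributes 1
|[w]| = 5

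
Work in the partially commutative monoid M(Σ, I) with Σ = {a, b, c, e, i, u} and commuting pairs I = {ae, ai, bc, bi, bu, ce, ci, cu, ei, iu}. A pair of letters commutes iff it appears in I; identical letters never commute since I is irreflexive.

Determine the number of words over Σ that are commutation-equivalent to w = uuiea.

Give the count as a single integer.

0(u) covers ∅
1(u) covers 0:u
2(i) covers ∅
3(e) covers 1:u
4(a) covers 1:u
floor of heap: 0:u, 2:i
completions by unplaced set U, small U first (add the entries for U minus each lowest piece of U):
  |U|=1: {2}:1  {3}:1  {4}:1
  |U|=2: {2,3}:2  {2,4}:2  {3,4}:2
  |U|=3: {1,3,4}:2  {2,3,4}:6
  start at 0(u): 8
  start at 2(i): 2
sum over floor = 10

10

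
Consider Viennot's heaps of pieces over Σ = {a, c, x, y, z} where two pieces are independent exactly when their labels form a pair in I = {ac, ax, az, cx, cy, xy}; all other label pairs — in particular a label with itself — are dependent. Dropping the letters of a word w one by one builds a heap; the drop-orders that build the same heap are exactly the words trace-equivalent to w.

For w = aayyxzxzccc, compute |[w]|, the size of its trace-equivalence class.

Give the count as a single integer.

0(a) covers ∅
1(a) covers 0:a
2(y) covers 1:a
3(y) covers 2:y
4(x) covers ∅
5(z) covers 3:y, 4:x
6(x) covers 5:z
7(z) covers 6:x
8(c) covers 7:z
9(c) covers 8:c
10(c) covers 9:c
floor of heap: 0:a, 4:x
completions by unplaced set U, small U first (add the entries for U minus each lowest piece of U):
  |U|=1: {10}:1
  |U|=2: {9,10}:1
  |U|=3: {8,9,10}:1
  |U|=4: {7,8,9,10}:1
  |U|=5: {6,7,8,9,10}:1
  |U|=6: {5,6,7,8,9,10}:1
  |U|=7: {3,5,6,7,8,9,10}:1  {4,5,6,7,8,9,10}:1
  |U|=8: {2,3,5,6,7,8,9,10}:1  {3,4,5,6,7,8,9,10}:2
  |U|=9: {1,2,3,5,6,7,8,9,10}:1  {2,3,4,5,6,7,8,9,10}:3
  start at 0(a): 4
  start at 4(x): 1
sum over floor = 5

5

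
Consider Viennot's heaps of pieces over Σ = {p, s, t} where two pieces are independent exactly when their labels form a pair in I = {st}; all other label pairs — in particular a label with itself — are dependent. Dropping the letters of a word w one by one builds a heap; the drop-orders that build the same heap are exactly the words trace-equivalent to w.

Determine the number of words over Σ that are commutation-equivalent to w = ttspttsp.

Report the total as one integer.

9

drop 0:t onto floor
drop 1:t onto {0:t}
drop 2:s onto floor
drop 3:p onto {1:t, 2:s}
drop 4:t onto {3:p}
drop 5:t onto {4:t}
drop 6:s onto {3:p}
drop 7:p onto {5:t, 6:s}
ground layer = {0:t, 2:s}
drop-orders for the pieces not yet dropped (sum over which currently-grounded one goes next):
  1 to go: {7} 1
  2 to go: {5,7} 1  {6,7} 1
  3 to go: {4,5,7} 1  {5,6,7} 2
  4 to go: {4,5,6,7} 3
  5 to go: {3,4,5,6,7} 3
  6 to go: {1,3,4,5,6,7} 3  {2,3,4,5,6,7} 3
  if 0:t drops first: 6 orders
  if 2:s drops first: 3 orders
heap linearizations: 9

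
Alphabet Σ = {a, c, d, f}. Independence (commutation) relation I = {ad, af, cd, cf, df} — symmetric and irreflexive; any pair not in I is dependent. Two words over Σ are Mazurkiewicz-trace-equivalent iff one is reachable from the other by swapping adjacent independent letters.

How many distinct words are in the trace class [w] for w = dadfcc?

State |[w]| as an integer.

0(d) covers ∅
1(a) covers ∅
2(d) covers 0:d
3(f) covers ∅
4(c) covers 1:a
5(c) covers 4:c
floor of heap: 0:d, 1:a, 3:f
completions by unplaced set U, small U first (add the entries for U minus each lowest piece of U):
  |U|=1: {2}:1  {3}:1  {5}:1
  |U|=2: {0,2}:1  {2,3}:2  {2,5}:2  {3,5}:2  {4,5}:1
  |U|=3: {0,2,3}:3  {0,2,5}:3  {1,4,5}:1  {2,3,5}:6  {2,4,5}:3  {3,4,5}:3
  |U|=4: {0,2,3,5}:12  {0,2,4,5}:6  {1,2,4,5}:4  {1,3,4,5}:4  {2,3,4,5}:12
  start at 0(d): 20
  start at 1(a): 30
  start at 3(f): 10
sum over floor = 60

60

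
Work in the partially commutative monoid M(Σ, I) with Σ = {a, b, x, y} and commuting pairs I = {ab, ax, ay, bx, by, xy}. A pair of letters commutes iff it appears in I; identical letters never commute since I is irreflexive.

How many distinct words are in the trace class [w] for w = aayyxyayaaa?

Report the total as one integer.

2310

piece 0:a — minimal
piece 1:a rests on {0:a}
piece 2:y — minimal
piece 3:y rests on {2:y}
piece 4:x — minimal
piece 5:y rests on {3:y}
piece 6:a rests on {1:a}
piece 7:y rests on {5:y}
piece 8:a rests on {6:a}
piece 9:a rests on {8:a}
piece 10:a rests on {9:a}
minimal pieces: {0:a, 2:y, 4:x}
ways to finish when only these pieces remain (= sum over removing one remaining piece with nothing left below it):
  1 left: {4}→1  {7}→1  {10}→1
  2 left: {4,7}→2  {4,10}→2  {5,7}→1  {7,10}→2  {9,10}→1
  3 left: {3,5,7}→1  {4,5,7}→3  {4,7,10}→6  {4,9,10}→3  {5,7,10}→3  {7,9,10}→3  {8,9,10}→1
  4 left: {2,3,5,7}→1  {3,4,5,7}→4  {3,5,7,10}→4  {4,5,7,10}→12  {4,7,9,10}→12  {4,8,9,10}→4  {5,7,9,10}→6  {6,8,9,10}→1  {7,8,9,10}→4
  5 left: {1,6,8,9,10}→1  {2,3,4,5,7}→5  {2,3,5,7,10}→5  {3,4,5,7,10}→20  {3,5,7,9,10}→10  {4,5,7,9,10}→30  {4,6,8,9,10}→5  {4,7,8,9,10}→20  {5,7,8,9,10}→10  {6,7,8,9,10}→5
  6 left: {0,1,6,8,9,10}→1  {1,4,6,8,9,10}→6  {1,6,7,8,9,10}→6  {2,3,4,5,7,10}→30  {2,3,5,7,9,10}→15  {3,4,5,7,9,10}→60  {3,5,7,8,9,10}→20  {4,5,7,8,9,10}→60  {4,6,7,8,9,10}→30  {5,6,7,8,9,10}→15
  7 left: {0,1,4,6,8,9,10}→7  {0,1,6,7,8,9,10}→7  {1,4,6,7,8,9,10}→42  {1,5,6,7,8,9,10}→21  {2,3,4,5,7,9,10}→105  {2,3,5,7,8,9,10}→35  {3,4,5,7,8,9,10}→140  {3,5,6,7,8,9,10}→35  {4,5,6,7,8,9,10}→105
  8 left: {0,1,4,6,7,8,9,10}→56  {0,1,5,6,7,8,9,10}→28  {1,3,5,6,7,8,9,10}→56  {1,4,5,6,7,8,9,10}→168  {2,3,4,5,7,8,9,10}→280  {2,3,5,6,7,8,9,10}→70  {3,4,5,6,7,8,9,10}→280
  9 left: {0,1,3,5,6,7,8,9,10}→84  {0,1,4,5,6,7,8,9,10}→252  {1,2,3,5,6,7,8,9,10}→126  {1,3,4,5,6,7,8,9,10}→504  {2,3,4,5,6,7,8,9,10}→630
  placing 0:a first → 1260 extensions
  placing 2:y first → 840 extensions
  placing 4:x first → 210 extensions
total linear extensions = 2310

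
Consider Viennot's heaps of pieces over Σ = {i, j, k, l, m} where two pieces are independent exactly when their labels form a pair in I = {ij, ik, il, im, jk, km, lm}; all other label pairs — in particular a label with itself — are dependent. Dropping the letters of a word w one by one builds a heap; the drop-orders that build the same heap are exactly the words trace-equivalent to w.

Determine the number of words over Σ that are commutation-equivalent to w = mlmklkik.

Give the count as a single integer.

168

#0=m has no predecessor
#1=l has no predecessor
#2=m depends on [0:m]
#3=k depends on [1:l]
#4=l depends on [3:k]
#5=k depends on [4:l]
#6=i has no predecessor
#7=k depends on [5:k]
sources: [0:m, 1:l, 6:i]
N(rest) = Σ N(rest − s) over sources s of rest; N(one piece) = 1:
  size 1 → [2]=1  [6]=1  [7]=1
  size 2 → [0,2]=1  [2,6]=2  [2,7]=2  [5,7]=1  [6,7]=2
  size 3 → [0,2,6]=3  [0,2,7]=3  [2,5,7]=3  [2,6,7]=6  [4,5,7]=1  [5,6,7]=3
  size 4 → [0,2,5,7]=6  [0,2,6,7]=12  [2,4,5,7]=4  [2,5,6,7]=12  [3,4,5,7]=1  [4,5,6,7]=4
  size 5 → [0,2,4,5,7]=10  [0,2,5,6,7]=30  [1,3,4,5,7]=1  [2,3,4,5,7]=5  [2,4,5,6,7]=20  [3,4,5,6,7]=5
  size 6 → [0,2,3,4,5,7]=15  [0,2,4,5,6,7]=60  [1,2,3,4,5,7]=6  [1,3,4,5,6,7]=6  [2,3,4,5,6,7]=30
  first=0(m) contributes 42
  first=1(l) contributes 105
  first=6(i) contributes 21
|[w]| = 168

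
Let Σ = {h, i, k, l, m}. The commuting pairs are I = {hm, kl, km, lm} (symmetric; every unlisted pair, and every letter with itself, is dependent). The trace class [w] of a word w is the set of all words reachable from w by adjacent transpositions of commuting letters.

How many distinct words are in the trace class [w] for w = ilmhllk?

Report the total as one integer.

drop 0:i onto floor
drop 1:l onto {0:i}
drop 2:m onto {0:i}
drop 3:h onto {1:l}
drop 4:l onto {3:h}
drop 5:l onto {4:l}
drop 6:k onto {3:h}
ground layer = {0:i}
drop-orders for the pieces not yet dropped (sum over which currently-grounded one goes next):
  1 to go: {2} 1  {5} 1  {6} 1
  2 to go: {2,5} 2  {2,6} 2  {4,5} 1  {5,6} 2
  3 to go: {2,4,5} 3  {2,5,6} 6  {4,5,6} 3
  4 to go: {2,4,5,6} 12  {3,4,5,6} 3
  5 to go: {1,3,4,5,6} 3  {2,3,4,5,6} 15
  if 0:i drops first: 18 orders

18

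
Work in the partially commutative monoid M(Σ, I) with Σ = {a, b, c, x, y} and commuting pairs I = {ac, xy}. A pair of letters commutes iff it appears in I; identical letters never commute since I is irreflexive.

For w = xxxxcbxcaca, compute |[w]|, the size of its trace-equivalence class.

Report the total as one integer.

0(x) covers ∅
1(x) covers 0:x
2(x) covers 1:x
3(x) covers 2:x
4(c) covers 3:x
5(b) covers 4:c
6(x) covers 5:b
7(c) covers 6:x
8(a) covers 6:x
9(c) covers 7:c
10(a) covers 8:a
floor of heap: 0:x
completions by unplaced set U, small U first (add the entries for U minus each lowest piece of U):
  |U|=1: {9}:1  {10}:1
  |U|=2: {7,9}:1  {8,10}:1  {9,10}:2
  |U|=3: {7,9,10}:3  {8,9,10}:3
  |U|=4: {7,8,9,10}:6
  |U|=5: {6,7,8,9,10}:6
  |U|=6: {5,6,7,8,9,10}:6
  |U|=7: {4,5,6,7,8,9,10}:6
  |U|=8: {3,4,5,6,7,8,9,10}:6
  |U|=9: {2,3,4,5,6,7,8,9,10}:6
  start at 0(x): 6

6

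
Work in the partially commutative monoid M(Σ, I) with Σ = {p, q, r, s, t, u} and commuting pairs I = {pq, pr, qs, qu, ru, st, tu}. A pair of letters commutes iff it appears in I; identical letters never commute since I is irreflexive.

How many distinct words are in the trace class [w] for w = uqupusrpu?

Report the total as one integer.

21

piece 0:u — minimal
piece 1:q — minimal
piece 2:u rests on {0:u}
piece 3:p rests on {2:u}
piece 4:u rests on {3:p}
piece 5:s rests on {4:u}
piece 6:r rests on {1:q, 5:s}
piece 7:p rests on {5:s}
piece 8:u rests on {7:p}
minimal pieces: {0:u, 1:q}
ways to finish when only these pieces remain (= sum over removing one remaining piece with nothing left below it):
  1 left: {6}→1  {8}→1
  2 left: {1,6}→1  {6,8}→2  {7,8}→1
  3 left: {1,6,8}→3  {6,7,8}→3
  4 left: {1,6,7,8}→6  {5,6,7,8}→3
  5 left: {1,5,6,7,8}→9  {4,5,6,7,8}→3
  6 left: {1,4,5,6,7,8}→12  {3,4,5,6,7,8}→3
  7 left: {1,3,4,5,6,7,8}→15  {2,3,4,5,6,7,8}→3
  placing 0:u first → 18 extensions
  placing 1:q first → 3 extensions
total linear extensions = 21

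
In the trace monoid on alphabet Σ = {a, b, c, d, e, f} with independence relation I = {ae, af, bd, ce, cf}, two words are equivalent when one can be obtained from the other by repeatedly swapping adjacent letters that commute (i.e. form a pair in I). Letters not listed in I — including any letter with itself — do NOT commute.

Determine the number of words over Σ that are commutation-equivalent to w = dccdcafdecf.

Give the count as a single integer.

piece 0:d — minimal
piece 1:c rests on {0:d}
piece 2:c rests on {1:c}
piece 3:d rests on {2:c}
piece 4:c rests on {3:d}
piece 5:a rests on {4:c}
piece 6:f rests on {3:d}
piece 7:d rests on {5:a, 6:f}
piece 8:e rests on {7:d}
piece 9:c rests on {7:d}
piece 10:f rests on {8:e}
minimal pieces: {0:d}
ways to finish when only these pieces remain (= sum over removing one remaining piece with nothing left below it):
  1 left: {9}→1  {10}→1
  2 left: {8,10}→1  {9,10}→2
  3 left: {8,9,10}→3
  4 left: {7,8,9,10}→3
  5 left: {5,7,8,9,10}→3  {6,7,8,9,10}→3
  6 left: {4,5,7,8,9,10}→3  {5,6,7,8,9,10}→6
  7 left: {4,5,6,7,8,9,10}→9
  8 left: {3,4,5,6,7,8,9,10}→9
  9 left: {2,3,4,5,6,7,8,9,10}→9
  placing 0:d first → 9 extensions

9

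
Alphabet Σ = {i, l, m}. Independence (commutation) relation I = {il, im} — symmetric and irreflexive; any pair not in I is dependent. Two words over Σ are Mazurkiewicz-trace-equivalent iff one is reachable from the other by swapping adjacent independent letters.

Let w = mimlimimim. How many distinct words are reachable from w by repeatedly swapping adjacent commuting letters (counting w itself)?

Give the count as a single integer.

210

piece 0:m — minimal
piece 1:i — minimal
piece 2:m rests on {0:m}
piece 3:l rests on {2:m}
piece 4:i rests on {1:i}
piece 5:m rests on {3:l}
piece 6:i rests on {4:i}
piece 7:m rests on {5:m}
piece 8:i rests on {6:i}
piece 9:m rests on {7:m}
minimal pieces: {0:m, 1:i}
ways to finish when only these pieces remain (= sum over removing one remaining piece with nothing left below it):
  1 left: {8}→1  {9}→1
  2 left: {6,8}→1  {7,9}→1  {8,9}→2
  3 left: {4,6,8}→1  {5,7,9}→1  {6,8,9}→3  {7,8,9}→3
  4 left: {1,4,6,8}→1  {3,5,7,9}→1  {4,6,8,9}→4  {5,7,8,9}→4  {6,7,8,9}→6
  5 left: {1,4,6,8,9}→5  {2,3,5,7,9}→1  {3,5,7,8,9}→5  {4,6,7,8,9}→10  {5,6,7,8,9}→10
  6 left: {0,2,3,5,7,9}→1  {1,4,6,7,8,9}→15  {2,3,5,7,8,9}→6  {3,5,6,7,8,9}→15  {4,5,6,7,8,9}→20
  7 left: {0,2,3,5,7,8,9}→7  {1,4,5,6,7,8,9}→35  {2,3,5,6,7,8,9}→21  {3,4,5,6,7,8,9}→35
  8 left: {0,2,3,5,6,7,8,9}→28  {1,3,4,5,6,7,8,9}→70  {2,3,4,5,6,7,8,9}→56
  placing 0:m first → 126 extensions
  placing 1:i first → 84 extensions
total linear extensions = 210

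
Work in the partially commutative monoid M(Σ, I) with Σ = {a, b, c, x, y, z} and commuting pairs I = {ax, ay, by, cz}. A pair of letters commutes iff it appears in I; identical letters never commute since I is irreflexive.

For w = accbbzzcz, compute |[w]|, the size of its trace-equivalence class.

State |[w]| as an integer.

4

piece 0:a — minimal
piece 1:c rests on {0:a}
piece 2:c rests on {1:c}
piece 3:b rests on {2:c}
piece 4:b rests on {3:b}
piece 5:z rests on {4:b}
piece 6:z rests on {5:z}
piece 7:c rests on {4:b}
piece 8:z rests on {6:z}
minimal pieces: {0:a}
ways to finish when only these pieces remain (= sum over removing one remaining piece with nothing left below it):
  1 left: {7}→1  {8}→1
  2 left: {6,8}→1  {7,8}→2
  3 left: {5,6,8}→1  {6,7,8}→3
  4 left: {5,6,7,8}→4
  5 left: {4,5,6,7,8}→4
  6 left: {3,4,5,6,7,8}→4
  7 left: {2,3,4,5,6,7,8}→4
  placing 0:a first → 4 extensions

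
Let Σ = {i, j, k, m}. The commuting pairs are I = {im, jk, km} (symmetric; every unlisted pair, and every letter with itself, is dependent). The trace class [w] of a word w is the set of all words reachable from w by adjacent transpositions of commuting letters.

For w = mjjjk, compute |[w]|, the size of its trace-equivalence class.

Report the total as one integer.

drop 0:m onto floor
drop 1:j onto {0:m}
drop 2:j onto {1:j}
drop 3:j onto {2:j}
drop 4:k onto floor
ground layer = {0:m, 4:k}
drop-orders for the pieces not yet dropped (sum over which currently-grounded one goes next):
  1 to go: {3} 1  {4} 1
  2 to go: {2,3} 1  {3,4} 2
  3 to go: {1,2,3} 1  {2,3,4} 3
  if 0:m drops first: 4 orders
  if 4:k drops first: 1 orders
heap linearizations: 5

5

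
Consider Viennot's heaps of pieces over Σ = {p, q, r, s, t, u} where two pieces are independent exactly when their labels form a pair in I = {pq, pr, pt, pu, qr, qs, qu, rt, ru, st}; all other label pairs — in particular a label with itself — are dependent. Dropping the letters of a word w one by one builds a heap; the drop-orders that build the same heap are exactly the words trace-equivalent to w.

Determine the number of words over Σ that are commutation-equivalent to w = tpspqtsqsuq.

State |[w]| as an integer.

piece 0:t — minimal
piece 1:p — minimal
piece 2:s rests on {1:p}
piece 3:p rests on {2:s}
piece 4:q rests on {0:t}
piece 5:t rests on {4:q}
piece 6:s rests on {3:p}
piece 7:q rests on {5:t}
piece 8:s rests on {6:s}
piece 9:u rests on {5:t, 8:s}
piece 10:q rests on {7:q}
minimal pieces: {0:t, 1:p}
ways to finish when only these pieces remain (= sum over removing one remaining piece with nothing left below it):
  1 left: {9}→1  {10}→1
  2 left: {7,10}→1  {8,9}→1  {9,10}→2
  3 left: {6,8,9}→1  {7,9,10}→3  {8,9,10}→3
  4 left: {3,6,8,9}→1  {5,7,9,10}→3  {6,8,9,10}→4  {7,8,9,10}→6
  5 left: {2,3,6,8,9}→1  {3,6,8,9,10}→5  {4,5,7,9,10}→3  {5,7,8,9,10}→9  {6,7,8,9,10}→10
  6 left: {0,4,5,7,9,10}→3  {1,2,3,6,8,9}→1  {2,3,6,8,9,10}→6  {3,6,7,8,9,10}→15  {4,5,7,8,9,10}→12  {5,6,7,8,9,10}→19
  7 left: {0,4,5,7,8,9,10}→15  {1,2,3,6,8,9,10}→7  {2,3,6,7,8,9,10}→21  {3,5,6,7,8,9,10}→34  {4,5,6,7,8,9,10}→31
  8 left: {0,4,5,6,7,8,9,10}→46  {1,2,3,6,7,8,9,10}→28  {2,3,5,6,7,8,9,10}→55  {3,4,5,6,7,8,9,10}→65
  9 left: {0,3,4,5,6,7,8,9,10}→111  {1,2,3,5,6,7,8,9,10}→83  {2,3,4,5,6,7,8,9,10}→120
  placing 0:t first → 203 extensions
  placing 1:p first → 231 extensions
total linear extensions = 434

434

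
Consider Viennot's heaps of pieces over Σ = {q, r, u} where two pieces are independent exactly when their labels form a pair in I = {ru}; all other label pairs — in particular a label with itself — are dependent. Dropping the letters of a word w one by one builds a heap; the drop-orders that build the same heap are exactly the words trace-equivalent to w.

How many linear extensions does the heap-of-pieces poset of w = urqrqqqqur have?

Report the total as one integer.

drop 0:u onto floor
drop 1:r onto floor
drop 2:q onto {0:u, 1:r}
drop 3:r onto {2:q}
drop 4:q onto {3:r}
drop 5:q onto {4:q}
drop 6:q onto {5:q}
drop 7:q onto {6:q}
drop 8:u onto {7:q}
drop 9:r onto {7:q}
ground layer = {0:u, 1:r}
drop-orders for the pieces not yet dropped (sum over which currently-grounded one goes next):
  1 to go: {8} 1  {9} 1
  2 to go: {8,9} 2
  3 to go: {7,8,9} 2
  4 to go: {6,7,8,9} 2
  5 to go: {5,6,7,8,9} 2
  6 to go: {4,5,6,7,8,9} 2
  7 to go: {3,4,5,6,7,8,9} 2
  8 to go: {2,3,4,5,6,7,8,9} 2
  if 0:u drops first: 2 orders
  if 1:r drops first: 2 orders
heap linearizations: 4

4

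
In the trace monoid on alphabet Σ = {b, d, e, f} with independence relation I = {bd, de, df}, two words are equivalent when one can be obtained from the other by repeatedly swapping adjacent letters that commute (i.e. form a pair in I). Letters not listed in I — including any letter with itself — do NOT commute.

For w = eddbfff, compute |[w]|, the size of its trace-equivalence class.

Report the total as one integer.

21

#0=e has no predecessor
#1=d has no predecessor
#2=d depends on [1:d]
#3=b depends on [0:e]
#4=f depends on [3:b]
#5=f depends on [4:f]
#6=f depends on [5:f]
sources: [0:e, 1:d]
N(rest) = Σ N(rest − s) over sources s of rest; N(one piece) = 1:
  size 1 → [2]=1  [6]=1
  size 2 → [1,2]=1  [2,6]=2  [5,6]=1
  size 3 → [1,2,6]=3  [2,5,6]=3  [4,5,6]=1
  size 4 → [1,2,5,6]=6  [2,4,5,6]=4  [3,4,5,6]=1
  size 5 → [0,3,4,5,6]=1  [1,2,4,5,6]=10  [2,3,4,5,6]=5
  first=0(e) contributes 15
  first=1(d) contributes 6
|[w]| = 21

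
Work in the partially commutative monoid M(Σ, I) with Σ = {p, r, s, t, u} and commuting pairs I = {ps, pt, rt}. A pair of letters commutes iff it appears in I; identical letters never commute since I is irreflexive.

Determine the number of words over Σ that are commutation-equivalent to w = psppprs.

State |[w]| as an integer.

5

0(p) covers ∅
1(s) covers ∅
2(p) covers 0:p
3(p) covers 2:p
4(p) covers 3:p
5(r) covers 1:s, 4:p
6(s) covers 5:r
floor of heap: 0:p, 1:s
completions by unplaced set U, small U first (add the entries for U minus each lowest piece of U):
  |U|=1: {6}:1
  |U|=2: {5,6}:1
  |U|=3: {1,5,6}:1  {4,5,6}:1
  |U|=4: {1,4,5,6}:2  {3,4,5,6}:1
  |U|=5: {1,3,4,5,6}:3  {2,3,4,5,6}:1
  start at 0(p): 4
  start at 1(s): 1
sum over floor = 5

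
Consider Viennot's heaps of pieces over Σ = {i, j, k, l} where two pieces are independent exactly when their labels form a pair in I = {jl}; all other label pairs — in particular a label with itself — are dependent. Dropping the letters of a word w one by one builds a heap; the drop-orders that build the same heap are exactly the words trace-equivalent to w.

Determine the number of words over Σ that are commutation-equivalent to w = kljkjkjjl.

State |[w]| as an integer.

6

0(k) covers ∅
1(l) covers 0:k
2(j) covers 0:k
3(k) covers 1:l, 2:j
4(j) covers 3:k
5(k) covers 4:j
6(j) covers 5:k
7(j) covers 6:j
8(l) covers 5:k
floor of heap: 0:k
completions by unplaced set U, small U first (add the entries for U minus each lowest piece of U):
  |U|=1: {7}:1  {8}:1
  |U|=2: {6,7}:1  {7,8}:2
  |U|=3: {6,7,8}:3
  |U|=4: {5,6,7,8}:3
  |U|=5: {4,5,6,7,8}:3
  |U|=6: {3,4,5,6,7,8}:3
  |U|=7: {1,3,4,5,6,7,8}:3  {2,3,4,5,6,7,8}:3
  start at 0(k): 6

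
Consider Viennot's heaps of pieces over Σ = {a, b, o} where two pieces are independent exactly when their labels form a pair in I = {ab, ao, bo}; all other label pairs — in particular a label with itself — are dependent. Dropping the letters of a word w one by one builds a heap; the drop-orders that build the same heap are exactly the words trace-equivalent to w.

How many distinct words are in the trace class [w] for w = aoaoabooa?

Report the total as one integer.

#0=a has no predecessor
#1=o has no predecessor
#2=a depends on [0:a]
#3=o depends on [1:o]
#4=a depends on [2:a]
#5=b has no predecessor
#6=o depends on [3:o]
#7=o depends on [6:o]
#8=a depends on [4:a]
sources: [0:a, 1:o, 5:b]
N(rest) = Σ N(rest − s) over sources s of rest; N(one piece) = 1:
  size 1 → [5]=1  [7]=1  [8]=1
  size 2 → [4,8]=1  [5,7]=2  [5,8]=2  [6,7]=1  [7,8]=2
  size 3 → [2,4,8]=1  [3,6,7]=1  [4,5,8]=3  [4,7,8]=3  [5,6,7]=3  [5,7,8]=6  [6,7,8]=3
  size 4 → [0,2,4,8]=1  [1,3,6,7]=1  [2,4,5,8]=4  [2,4,7,8]=4  [3,5,6,7]=4  [3,6,7,8]=4  [4,5,7,8]=12  [4,6,7,8]=6  [5,6,7,8]=12
  size 5 → [0,2,4,5,8]=5  [0,2,4,7,8]=5  [1,3,5,6,7]=5  [1,3,6,7,8]=5  [2,4,5,7,8]=20  [2,4,6,7,8]=10  [3,4,6,7,8]=10  [3,5,6,7,8]=20  [4,5,6,7,8]=30
  size 6 → [0,2,4,5,7,8]=30  [0,2,4,6,7,8]=15  [1,3,4,6,7,8]=15  [1,3,5,6,7,8]=30  [2,3,4,6,7,8]=20  [2,4,5,6,7,8]=60  [3,4,5,6,7,8]=60
  size 7 → [0,2,3,4,6,7,8]=35  [0,2,4,5,6,7,8]=105  [1,2,3,4,6,7,8]=35  [1,3,4,5,6,7,8]=105  [2,3,4,5,6,7,8]=140
  first=0(a) contributes 280
  first=1(o) contributes 280
  first=5(b) contributes 70
|[w]| = 630

630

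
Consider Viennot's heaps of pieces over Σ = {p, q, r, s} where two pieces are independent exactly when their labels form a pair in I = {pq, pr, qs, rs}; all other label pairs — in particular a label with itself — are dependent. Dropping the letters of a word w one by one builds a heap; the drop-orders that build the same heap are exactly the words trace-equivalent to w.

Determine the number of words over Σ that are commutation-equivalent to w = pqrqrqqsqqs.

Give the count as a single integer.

165

drop 0:p onto floor
drop 1:q onto floor
drop 2:r onto {1:q}
drop 3:q onto {2:r}
drop 4:r onto {3:q}
drop 5:q onto {4:r}
drop 6:q onto {5:q}
drop 7:s onto {0:p}
drop 8:q onto {6:q}
drop 9:q onto {8:q}
drop 10:s onto {7:s}
ground layer = {0:p, 1:q}
drop-orders for the pieces not yet dropped (sum over which currently-grounded one goes next):
  1 to go: {9} 1  {10} 1
  2 to go: {7,10} 1  {8,9} 1  {9,10} 2
  3 to go: {0,7,10} 1  {6,8,9} 1  {7,9,10} 3  {8,9,10} 3
  4 to go: {0,7,9,10} 4  {5,6,8,9} 1  {6,8,9,10} 4  {7,8,9,10} 6
  5 to go: {0,7,8,9,10} 10  {4,5,6,8,9} 1  {5,6,8,9,10} 5  {6,7,8,9,10} 10
  6 to go: {0,6,7,8,9,10} 20  {3,4,5,6,8,9} 1  {4,5,6,8,9,10} 6  {5,6,7,8,9,10} 15
  7 to go: {0,5,6,7,8,9,10} 35  {2,3,4,5,6,8,9} 1  {3,4,5,6,8,9,10} 7  {4,5,6,7,8,9,10} 21
  8 to go: {0,4,5,6,7,8,9,10} 56  {1,2,3,4,5,6,8,9} 1  {2,3,4,5,6,8,9,10} 8  {3,4,5,6,7,8,9,10} 28
  9 to go: {0,3,4,5,6,7,8,9,10} 84  {1,2,3,4,5,6,8,9,10} 9  {2,3,4,5,6,7,8,9,10} 36
  if 0:p drops first: 45 orders
  if 1:q drops first: 120 orders
heap linearizations: 165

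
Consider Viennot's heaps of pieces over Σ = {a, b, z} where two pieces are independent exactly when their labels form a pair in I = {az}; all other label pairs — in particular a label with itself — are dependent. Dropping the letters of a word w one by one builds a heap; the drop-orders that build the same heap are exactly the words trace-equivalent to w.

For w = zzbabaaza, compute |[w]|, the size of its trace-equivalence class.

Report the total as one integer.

drop 0:z onto floor
drop 1:z onto {0:z}
drop 2:b onto {1:z}
drop 3:a onto {2:b}
drop 4:b onto {3:a}
drop 5:a onto {4:b}
drop 6:a onto {5:a}
drop 7:z onto {4:b}
drop 8:a onto {6:a}
ground layer = {0:z}
drop-orders for the pieces not yet dropped (sum over which currently-grounded one goes next):
  1 to go: {7} 1  {8} 1
  2 to go: {6,8} 1  {7,8} 2
  3 to go: {5,6,8} 1  {6,7,8} 3
  4 to go: {5,6,7,8} 4
  5 to go: {4,5,6,7,8} 4
  6 to go: {3,4,5,6,7,8} 4
  7 to go: {2,3,4,5,6,7,8} 4
  if 0:z drops first: 4 orders

4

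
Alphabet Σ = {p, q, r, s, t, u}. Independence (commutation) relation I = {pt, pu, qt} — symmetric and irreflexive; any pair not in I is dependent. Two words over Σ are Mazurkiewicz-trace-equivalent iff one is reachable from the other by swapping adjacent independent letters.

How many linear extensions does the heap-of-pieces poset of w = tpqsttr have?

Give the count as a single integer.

#0=t has no predecessor
#1=p has no predecessor
#2=q depends on [1:p]
#3=s depends on [0:t, 2:q]
#4=t depends on [3:s]
#5=t depends on [4:t]
#6=r depends on [5:t]
sources: [0:t, 1:p]
N(rest) = Σ N(rest − s) over sources s of rest; N(one piece) = 1:
  size 1 → [6]=1
  size 2 → [5,6]=1
  size 3 → [4,5,6]=1
  size 4 → [3,4,5,6]=1
  size 5 → [0,3,4,5,6]=1  [2,3,4,5,6]=1
  first=0(t) contributes 1
  first=1(p) contributes 2
|[w]| = 3

3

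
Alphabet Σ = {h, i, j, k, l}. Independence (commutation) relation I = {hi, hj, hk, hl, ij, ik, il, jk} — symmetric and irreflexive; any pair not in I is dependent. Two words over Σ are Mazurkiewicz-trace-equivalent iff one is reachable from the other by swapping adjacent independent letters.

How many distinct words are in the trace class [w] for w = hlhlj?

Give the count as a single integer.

10

#0=h has no predecessor
#1=l has no predecessor
#2=h depends on [0:h]
#3=l depends on [1:l]
#4=j depends on [3:l]
sources: [0:h, 1:l]
N(rest) = Σ N(rest − s) over sources s of rest; N(one piece) = 1:
  size 1 → [2]=1  [4]=1
  size 2 → [0,2]=1  [2,4]=2  [3,4]=1
  size 3 → [0,2,4]=3  [1,3,4]=1  [2,3,4]=3
  first=0(h) contributes 4
  first=1(l) contributes 6
|[w]| = 10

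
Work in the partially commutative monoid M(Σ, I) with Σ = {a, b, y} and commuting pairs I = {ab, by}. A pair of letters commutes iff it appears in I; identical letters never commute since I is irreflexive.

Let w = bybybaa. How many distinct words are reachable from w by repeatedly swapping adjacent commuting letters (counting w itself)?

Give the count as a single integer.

35

piece 0:b — minimal
piece 1:y — minimal
piece 2:b rests on {0:b}
piece 3:y rests on {1:y}
piece 4:b rests on {2:b}
piece 5:a rests on {3:y}
piece 6:a rests on {5:a}
minimal pieces: {0:b, 1:y}
ways to finish when only these pieces remain (= sum over removing one remaining piece with nothing left below it):
  1 left: {4}→1  {6}→1
  2 left: {2,4}→1  {4,6}→2  {5,6}→1
  3 left: {0,2,4}→1  {2,4,6}→3  {3,5,6}→1  {4,5,6}→3
  4 left: {0,2,4,6}→4  {1,3,5,6}→1  {2,4,5,6}→6  {3,4,5,6}→4
  5 left: {0,2,4,5,6}→10  {1,3,4,5,6}→5  {2,3,4,5,6}→10
  placing 0:b first → 15 extensions
  placing 1:y first → 20 extensions
total linear extensions = 35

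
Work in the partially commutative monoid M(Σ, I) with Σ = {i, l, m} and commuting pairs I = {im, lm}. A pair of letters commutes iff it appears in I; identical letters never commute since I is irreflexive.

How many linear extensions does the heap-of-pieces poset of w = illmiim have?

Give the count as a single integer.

21

#0=i has no predecessor
#1=l depends on [0:i]
#2=l depends on [1:l]
#3=m has no predecessor
#4=i depends on [2:l]
#5=i depends on [4:i]
#6=m depends on [3:m]
sources: [0:i, 3:m]
N(rest) = Σ N(rest − s) over sources s of rest; N(one piece) = 1:
  size 1 → [5]=1  [6]=1
  size 2 → [3,6]=1  [4,5]=1  [5,6]=2
  size 3 → [2,4,5]=1  [3,5,6]=3  [4,5,6]=3
  size 4 → [1,2,4,5]=1  [2,4,5,6]=4  [3,4,5,6]=6
  size 5 → [0,1,2,4,5]=1  [1,2,4,5,6]=5  [2,3,4,5,6]=10
  first=0(i) contributes 15
  first=3(m) contributes 6
|[w]| = 21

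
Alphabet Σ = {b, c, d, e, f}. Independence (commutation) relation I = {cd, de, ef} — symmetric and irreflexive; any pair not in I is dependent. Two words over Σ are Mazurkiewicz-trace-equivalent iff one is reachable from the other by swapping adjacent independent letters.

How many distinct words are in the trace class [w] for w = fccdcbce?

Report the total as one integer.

4

#0=f has no predecessor
#1=c depends on [0:f]
#2=c depends on [1:c]
#3=d depends on [0:f]
#4=c depends on [2:c]
#5=b depends on [3:d, 4:c]
#6=c depends on [5:b]
#7=e depends on [6:c]
sources: [0:f]
N(rest) = Σ N(rest − s) over sources s of rest; N(one piece) = 1:
  size 1 → [7]=1
  size 2 → [6,7]=1
  size 3 → [5,6,7]=1
  size 4 → [3,5,6,7]=1  [4,5,6,7]=1
  size 5 → [2,4,5,6,7]=1  [3,4,5,6,7]=2
  size 6 → [1,2,4,5,6,7]=1  [2,3,4,5,6,7]=3
  first=0(f) contributes 4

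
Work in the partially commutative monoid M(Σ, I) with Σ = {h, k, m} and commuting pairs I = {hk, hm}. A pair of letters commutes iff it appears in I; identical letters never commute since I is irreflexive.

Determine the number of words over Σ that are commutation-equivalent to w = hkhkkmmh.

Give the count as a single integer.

56

piece 0:h — minimal
piece 1:k — minimal
piece 2:h rests on {0:h}
piece 3:k rests on {1:k}
piece 4:k rests on {3:k}
piece 5:m rests on {4:k}
piece 6:m rests on {5:m}
piece 7:h rests on {2:h}
minimal pieces: {0:h, 1:k}
ways to finish when only these pieces remain (= sum over removing one remaining piece with nothing left below it):
  1 left: {6}→1  {7}→1
  2 left: {2,7}→1  {5,6}→1  {6,7}→2
  3 left: {0,2,7}→1  {2,6,7}→3  {4,5,6}→1  {5,6,7}→3
  4 left: {0,2,6,7}→4  {2,5,6,7}→6  {3,4,5,6}→1  {4,5,6,7}→4
  5 left: {0,2,5,6,7}→10  {1,3,4,5,6}→1  {2,4,5,6,7}→10  {3,4,5,6,7}→5
  6 left: {0,2,4,5,6,7}→20  {1,3,4,5,6,7}→6  {2,3,4,5,6,7}→15
  placing 0:h first → 21 extensions
  placing 1:k first → 35 extensions
total linear extensions = 56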